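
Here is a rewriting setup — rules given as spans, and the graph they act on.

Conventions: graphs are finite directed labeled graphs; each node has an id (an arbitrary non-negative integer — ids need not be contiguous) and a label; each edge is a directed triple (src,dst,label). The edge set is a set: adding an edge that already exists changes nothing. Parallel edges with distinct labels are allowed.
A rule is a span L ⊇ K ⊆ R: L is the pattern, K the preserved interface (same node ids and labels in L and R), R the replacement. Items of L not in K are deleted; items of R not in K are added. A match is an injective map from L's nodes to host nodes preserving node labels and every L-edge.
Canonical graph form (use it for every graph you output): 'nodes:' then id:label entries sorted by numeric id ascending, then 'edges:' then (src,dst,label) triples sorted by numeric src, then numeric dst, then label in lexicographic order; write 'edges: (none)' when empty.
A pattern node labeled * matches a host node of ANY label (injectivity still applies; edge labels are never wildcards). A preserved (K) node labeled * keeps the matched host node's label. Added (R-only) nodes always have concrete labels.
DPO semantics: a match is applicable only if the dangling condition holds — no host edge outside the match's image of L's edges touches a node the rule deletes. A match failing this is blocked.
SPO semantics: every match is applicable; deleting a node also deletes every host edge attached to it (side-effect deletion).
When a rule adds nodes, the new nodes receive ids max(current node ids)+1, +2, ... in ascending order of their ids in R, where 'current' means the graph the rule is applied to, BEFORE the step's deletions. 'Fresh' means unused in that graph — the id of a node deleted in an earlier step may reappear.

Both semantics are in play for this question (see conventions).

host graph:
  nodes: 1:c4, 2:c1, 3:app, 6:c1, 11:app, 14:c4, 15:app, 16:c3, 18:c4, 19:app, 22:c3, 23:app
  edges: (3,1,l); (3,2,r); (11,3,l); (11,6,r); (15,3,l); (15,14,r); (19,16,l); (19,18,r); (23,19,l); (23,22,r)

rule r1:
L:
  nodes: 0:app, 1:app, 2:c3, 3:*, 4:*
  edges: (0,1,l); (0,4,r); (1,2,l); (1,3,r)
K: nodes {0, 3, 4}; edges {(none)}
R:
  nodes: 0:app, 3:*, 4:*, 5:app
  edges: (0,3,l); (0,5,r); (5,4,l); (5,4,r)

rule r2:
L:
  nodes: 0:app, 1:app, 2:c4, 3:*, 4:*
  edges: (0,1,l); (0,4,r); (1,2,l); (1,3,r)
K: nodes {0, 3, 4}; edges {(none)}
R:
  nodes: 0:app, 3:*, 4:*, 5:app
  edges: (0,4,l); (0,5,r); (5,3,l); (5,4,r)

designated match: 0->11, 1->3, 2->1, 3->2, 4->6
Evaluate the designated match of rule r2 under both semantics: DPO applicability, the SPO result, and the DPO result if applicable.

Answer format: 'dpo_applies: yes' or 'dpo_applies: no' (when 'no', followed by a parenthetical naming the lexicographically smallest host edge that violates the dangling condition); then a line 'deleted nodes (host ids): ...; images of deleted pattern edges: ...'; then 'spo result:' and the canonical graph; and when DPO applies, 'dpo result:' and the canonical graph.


dpo_applies: no
(the rule deletes node 3, which keeps host edge (15,3,l) outside the match image — the dangling condition fails, DPO blocks; SPO proceeds and side-deletes such edges)
deleted nodes (host ids): 1, 3; images of deleted pattern edges: (3,1,l); (3,2,r); (11,3,l); (11,6,r)
spo result:
nodes: 2:c1, 6:c1, 11:app, 14:c4, 15:app, 16:c3, 18:c4, 19:app, 22:c3, 23:app, 24:app
edges: (11,6,l); (11,24,r); (15,14,r); (19,16,l); (19,18,r); (23,19,l); (23,22,r); (24,2,l); (24,6,r)


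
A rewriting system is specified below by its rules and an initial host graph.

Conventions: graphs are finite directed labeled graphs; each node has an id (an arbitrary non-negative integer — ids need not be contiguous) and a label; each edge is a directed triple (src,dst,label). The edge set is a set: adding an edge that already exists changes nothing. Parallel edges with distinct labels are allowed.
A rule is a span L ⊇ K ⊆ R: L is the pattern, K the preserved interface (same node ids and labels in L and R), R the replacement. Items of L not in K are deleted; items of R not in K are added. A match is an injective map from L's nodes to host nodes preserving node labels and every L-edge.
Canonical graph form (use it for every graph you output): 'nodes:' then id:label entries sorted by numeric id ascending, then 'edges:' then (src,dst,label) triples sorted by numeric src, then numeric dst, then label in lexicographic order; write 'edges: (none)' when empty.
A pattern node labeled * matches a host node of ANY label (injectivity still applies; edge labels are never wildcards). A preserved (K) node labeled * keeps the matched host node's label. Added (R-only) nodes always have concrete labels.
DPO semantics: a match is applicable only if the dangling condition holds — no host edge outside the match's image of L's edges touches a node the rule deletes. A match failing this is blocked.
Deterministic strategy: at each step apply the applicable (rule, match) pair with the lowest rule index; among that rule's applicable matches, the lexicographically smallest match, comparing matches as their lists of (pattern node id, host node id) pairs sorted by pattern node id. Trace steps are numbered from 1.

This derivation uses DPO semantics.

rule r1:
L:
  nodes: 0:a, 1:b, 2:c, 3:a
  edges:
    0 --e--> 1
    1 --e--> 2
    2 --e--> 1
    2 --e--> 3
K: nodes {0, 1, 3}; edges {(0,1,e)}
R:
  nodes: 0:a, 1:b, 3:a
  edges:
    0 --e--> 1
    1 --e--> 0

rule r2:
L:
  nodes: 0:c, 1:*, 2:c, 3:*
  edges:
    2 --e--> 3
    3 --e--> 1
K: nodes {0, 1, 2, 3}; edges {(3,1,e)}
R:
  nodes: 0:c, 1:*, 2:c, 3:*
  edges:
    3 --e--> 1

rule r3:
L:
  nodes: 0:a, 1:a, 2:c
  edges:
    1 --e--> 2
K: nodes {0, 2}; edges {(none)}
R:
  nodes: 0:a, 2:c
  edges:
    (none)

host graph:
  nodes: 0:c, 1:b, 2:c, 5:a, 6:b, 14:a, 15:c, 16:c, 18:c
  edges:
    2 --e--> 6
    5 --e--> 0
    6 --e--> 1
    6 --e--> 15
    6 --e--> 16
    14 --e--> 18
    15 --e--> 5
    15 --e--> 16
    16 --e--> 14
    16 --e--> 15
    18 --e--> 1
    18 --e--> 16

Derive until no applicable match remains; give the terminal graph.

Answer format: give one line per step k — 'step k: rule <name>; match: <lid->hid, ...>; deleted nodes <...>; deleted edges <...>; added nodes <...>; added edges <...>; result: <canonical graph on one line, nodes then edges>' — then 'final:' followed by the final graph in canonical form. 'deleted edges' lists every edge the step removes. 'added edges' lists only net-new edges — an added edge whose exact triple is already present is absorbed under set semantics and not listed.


step 1: rule r2; match: 0->0, 1->1, 2->2, 3->6; deleted nodes (none); deleted edges (2,6,e); added nodes (none); added edges (none); result: nodes: 0:c, 1:b, 2:c, 5:a, 6:b, 14:a, 15:c, 16:c, 18:c edges: (5,0,e); (6,1,e); (6,15,e); (6,16,e); (14,18,e); (15,5,e); (15,16,e); (16,14,e); (16,15,e); (18,1,e); (18,16,e)
step 2: rule r2; match: 0->0, 1->5, 2->16, 3->15; deleted nodes (none); deleted edges (16,15,e); added nodes (none); added edges (none); result: nodes: 0:c, 1:b, 2:c, 5:a, 6:b, 14:a, 15:c, 16:c, 18:c edges: (5,0,e); (6,1,e); (6,15,e); (6,16,e); (14,18,e); (15,5,e); (15,16,e); (16,14,e); (18,1,e); (18,16,e)
step 3: rule r2; match: 0->0, 1->14, 2->15, 3->16; deleted nodes (none); deleted edges (15,16,e); added nodes (none); added edges (none); result: nodes: 0:c, 1:b, 2:c, 5:a, 6:b, 14:a, 15:c, 16:c, 18:c edges: (5,0,e); (6,1,e); (6,15,e); (6,16,e); (14,18,e); (15,5,e); (16,14,e); (18,1,e); (18,16,e)
step 4: rule r2; match: 0->0, 1->14, 2->18, 3->16; deleted nodes (none); deleted edges (18,16,e); added nodes (none); added edges (none); result: nodes: 0:c, 1:b, 2:c, 5:a, 6:b, 14:a, 15:c, 16:c, 18:c edges: (5,0,e); (6,1,e); (6,15,e); (6,16,e); (14,18,e); (15,5,e); (16,14,e); (18,1,e)
step 5: rule r2; match: 0->0, 1->18, 2->16, 3->14; deleted nodes (none); deleted edges (16,14,e); added nodes (none); added edges (none); result: nodes: 0:c, 1:b, 2:c, 5:a, 6:b, 14:a, 15:c, 16:c, 18:c edges: (5,0,e); (6,1,e); (6,15,e); (6,16,e); (14,18,e); (15,5,e); (18,1,e)
step 6: rule r2; match: 0->2, 1->0, 2->15, 3->5; deleted nodes (none); deleted edges (15,5,e); added nodes (none); added edges (none); result: nodes: 0:c, 1:b, 2:c, 5:a, 6:b, 14:a, 15:c, 16:c, 18:c edges: (5,0,e); (6,1,e); (6,15,e); (6,16,e); (14,18,e); (18,1,e)
step 7: rule r3; match: 0->5, 1->14, 2->18; deleted nodes 14; deleted edges (14,18,e); added nodes (none); added edges (none); result: nodes: 0:c, 1:b, 2:c, 5:a, 6:b, 15:c, 16:c, 18:c edges: (5,0,e); (6,1,e); (6,15,e); (6,16,e); (18,1,e)
final:
nodes: 0:c, 1:b, 2:c, 5:a, 6:b, 15:c, 16:c, 18:c
edges: (5,0,e); (6,1,e); (6,15,e); (6,16,e); (18,1,e)


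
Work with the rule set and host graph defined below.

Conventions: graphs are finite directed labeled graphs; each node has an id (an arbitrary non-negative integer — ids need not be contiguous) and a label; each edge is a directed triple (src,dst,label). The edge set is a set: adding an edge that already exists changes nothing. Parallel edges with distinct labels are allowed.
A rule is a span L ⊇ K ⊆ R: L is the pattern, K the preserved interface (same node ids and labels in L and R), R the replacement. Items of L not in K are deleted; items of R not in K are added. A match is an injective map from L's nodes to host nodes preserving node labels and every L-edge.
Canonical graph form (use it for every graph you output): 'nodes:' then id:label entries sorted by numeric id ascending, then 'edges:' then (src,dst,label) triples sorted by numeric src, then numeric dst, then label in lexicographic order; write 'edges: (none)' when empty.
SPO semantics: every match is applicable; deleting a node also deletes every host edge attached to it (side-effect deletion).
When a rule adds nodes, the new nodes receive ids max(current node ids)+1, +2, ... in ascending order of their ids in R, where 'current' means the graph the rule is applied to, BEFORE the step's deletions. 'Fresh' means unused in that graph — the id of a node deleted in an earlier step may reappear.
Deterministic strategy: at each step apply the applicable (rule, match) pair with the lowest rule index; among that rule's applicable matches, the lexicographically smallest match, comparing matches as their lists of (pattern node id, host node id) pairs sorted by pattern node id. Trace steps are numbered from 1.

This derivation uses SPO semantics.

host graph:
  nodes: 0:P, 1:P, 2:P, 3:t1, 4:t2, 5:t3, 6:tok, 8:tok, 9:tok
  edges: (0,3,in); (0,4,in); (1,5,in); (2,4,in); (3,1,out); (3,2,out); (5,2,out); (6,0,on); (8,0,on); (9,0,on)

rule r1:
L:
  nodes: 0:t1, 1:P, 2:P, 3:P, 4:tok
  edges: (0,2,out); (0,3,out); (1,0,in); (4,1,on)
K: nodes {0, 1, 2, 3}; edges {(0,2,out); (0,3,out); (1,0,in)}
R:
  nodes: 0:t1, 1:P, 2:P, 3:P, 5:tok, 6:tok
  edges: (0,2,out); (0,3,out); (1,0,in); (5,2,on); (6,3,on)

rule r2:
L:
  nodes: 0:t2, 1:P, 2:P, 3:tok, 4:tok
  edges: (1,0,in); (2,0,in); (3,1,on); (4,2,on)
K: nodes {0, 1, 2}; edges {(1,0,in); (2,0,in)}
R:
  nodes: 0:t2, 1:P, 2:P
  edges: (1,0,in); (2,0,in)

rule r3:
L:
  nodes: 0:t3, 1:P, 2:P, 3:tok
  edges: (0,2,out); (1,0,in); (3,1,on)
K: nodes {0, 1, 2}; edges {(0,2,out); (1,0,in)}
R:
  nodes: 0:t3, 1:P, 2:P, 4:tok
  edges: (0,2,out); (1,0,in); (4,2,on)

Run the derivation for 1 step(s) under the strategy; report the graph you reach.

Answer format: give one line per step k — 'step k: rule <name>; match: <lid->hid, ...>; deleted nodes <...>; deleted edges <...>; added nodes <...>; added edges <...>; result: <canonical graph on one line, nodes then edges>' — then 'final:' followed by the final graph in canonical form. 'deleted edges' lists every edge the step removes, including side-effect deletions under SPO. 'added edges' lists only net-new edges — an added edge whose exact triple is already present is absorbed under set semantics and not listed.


step 1: rule r1; match: 0->3, 1->0, 2->1, 3->2, 4->6; deleted nodes 6; deleted edges (6,0,on); added nodes 10, 11; added edges (10,1,on); (11,2,on); result: nodes: 0:P, 1:P, 2:P, 3:t1, 4:t2, 5:t3, 8:tok, 9:tok, 10:tok, 11:tok edges: (0,3,in); (0,4,in); (1,5,in); (2,4,in); (3,1,out); (3,2,out); (5,2,out); (8,0,on); (9,0,on); (10,1,on); (11,2,on)
final:
nodes: 0:P, 1:P, 2:P, 3:t1, 4:t2, 5:t3, 8:tok, 9:tok, 10:tok, 11:tok
edges: (0,3,in); (0,4,in); (1,5,in); (2,4,in); (3,1,out); (3,2,out); (5,2,out); (8,0,on); (9,0,on); (10,1,on); (11,2,on)


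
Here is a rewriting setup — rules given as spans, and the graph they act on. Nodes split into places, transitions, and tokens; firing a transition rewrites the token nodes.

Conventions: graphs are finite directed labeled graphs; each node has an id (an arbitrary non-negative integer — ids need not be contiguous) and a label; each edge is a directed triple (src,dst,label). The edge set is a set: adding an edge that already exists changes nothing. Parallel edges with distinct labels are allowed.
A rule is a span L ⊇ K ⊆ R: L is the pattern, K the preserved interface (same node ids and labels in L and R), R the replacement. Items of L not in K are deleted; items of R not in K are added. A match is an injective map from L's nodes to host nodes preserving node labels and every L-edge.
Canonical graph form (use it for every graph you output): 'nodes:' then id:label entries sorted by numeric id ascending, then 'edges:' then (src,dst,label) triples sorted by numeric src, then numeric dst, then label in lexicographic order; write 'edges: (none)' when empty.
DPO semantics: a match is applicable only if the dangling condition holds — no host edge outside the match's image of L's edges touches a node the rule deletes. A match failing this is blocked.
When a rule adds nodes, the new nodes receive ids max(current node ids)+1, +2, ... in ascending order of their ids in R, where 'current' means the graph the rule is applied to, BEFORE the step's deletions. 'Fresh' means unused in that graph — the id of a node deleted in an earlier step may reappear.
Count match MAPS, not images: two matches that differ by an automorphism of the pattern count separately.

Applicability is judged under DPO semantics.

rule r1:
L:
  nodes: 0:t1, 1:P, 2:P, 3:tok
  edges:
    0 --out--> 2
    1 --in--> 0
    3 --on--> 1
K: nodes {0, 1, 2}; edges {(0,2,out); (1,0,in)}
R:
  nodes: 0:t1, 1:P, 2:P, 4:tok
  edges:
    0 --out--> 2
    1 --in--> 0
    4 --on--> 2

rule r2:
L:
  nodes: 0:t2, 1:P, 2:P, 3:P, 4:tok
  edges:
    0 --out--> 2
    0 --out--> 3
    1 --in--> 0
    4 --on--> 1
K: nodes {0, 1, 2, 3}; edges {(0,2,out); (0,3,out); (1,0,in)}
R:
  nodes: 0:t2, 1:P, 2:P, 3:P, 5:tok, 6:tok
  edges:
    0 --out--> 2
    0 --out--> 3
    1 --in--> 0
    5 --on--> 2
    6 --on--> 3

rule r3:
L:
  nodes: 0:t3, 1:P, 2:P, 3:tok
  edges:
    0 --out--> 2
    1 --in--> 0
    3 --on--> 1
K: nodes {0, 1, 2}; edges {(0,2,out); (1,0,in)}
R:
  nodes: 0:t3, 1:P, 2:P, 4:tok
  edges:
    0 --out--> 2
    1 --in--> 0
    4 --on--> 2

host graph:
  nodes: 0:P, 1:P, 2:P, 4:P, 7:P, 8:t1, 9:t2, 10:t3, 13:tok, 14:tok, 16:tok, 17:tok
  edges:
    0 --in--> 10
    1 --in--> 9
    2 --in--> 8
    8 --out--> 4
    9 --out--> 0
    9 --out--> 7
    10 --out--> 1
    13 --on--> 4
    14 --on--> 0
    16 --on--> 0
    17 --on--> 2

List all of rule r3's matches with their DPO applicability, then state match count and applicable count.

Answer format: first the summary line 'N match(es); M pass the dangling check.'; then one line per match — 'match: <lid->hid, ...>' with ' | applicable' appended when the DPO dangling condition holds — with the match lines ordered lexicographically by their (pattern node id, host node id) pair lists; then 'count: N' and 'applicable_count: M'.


2 match(es); 2 pass the dangling check.
match: 0->10, 1->0, 2->1, 3->14 | applicable
match: 0->10, 1->0, 2->1, 3->16 | applicable
count: 2
applicable_count: 2


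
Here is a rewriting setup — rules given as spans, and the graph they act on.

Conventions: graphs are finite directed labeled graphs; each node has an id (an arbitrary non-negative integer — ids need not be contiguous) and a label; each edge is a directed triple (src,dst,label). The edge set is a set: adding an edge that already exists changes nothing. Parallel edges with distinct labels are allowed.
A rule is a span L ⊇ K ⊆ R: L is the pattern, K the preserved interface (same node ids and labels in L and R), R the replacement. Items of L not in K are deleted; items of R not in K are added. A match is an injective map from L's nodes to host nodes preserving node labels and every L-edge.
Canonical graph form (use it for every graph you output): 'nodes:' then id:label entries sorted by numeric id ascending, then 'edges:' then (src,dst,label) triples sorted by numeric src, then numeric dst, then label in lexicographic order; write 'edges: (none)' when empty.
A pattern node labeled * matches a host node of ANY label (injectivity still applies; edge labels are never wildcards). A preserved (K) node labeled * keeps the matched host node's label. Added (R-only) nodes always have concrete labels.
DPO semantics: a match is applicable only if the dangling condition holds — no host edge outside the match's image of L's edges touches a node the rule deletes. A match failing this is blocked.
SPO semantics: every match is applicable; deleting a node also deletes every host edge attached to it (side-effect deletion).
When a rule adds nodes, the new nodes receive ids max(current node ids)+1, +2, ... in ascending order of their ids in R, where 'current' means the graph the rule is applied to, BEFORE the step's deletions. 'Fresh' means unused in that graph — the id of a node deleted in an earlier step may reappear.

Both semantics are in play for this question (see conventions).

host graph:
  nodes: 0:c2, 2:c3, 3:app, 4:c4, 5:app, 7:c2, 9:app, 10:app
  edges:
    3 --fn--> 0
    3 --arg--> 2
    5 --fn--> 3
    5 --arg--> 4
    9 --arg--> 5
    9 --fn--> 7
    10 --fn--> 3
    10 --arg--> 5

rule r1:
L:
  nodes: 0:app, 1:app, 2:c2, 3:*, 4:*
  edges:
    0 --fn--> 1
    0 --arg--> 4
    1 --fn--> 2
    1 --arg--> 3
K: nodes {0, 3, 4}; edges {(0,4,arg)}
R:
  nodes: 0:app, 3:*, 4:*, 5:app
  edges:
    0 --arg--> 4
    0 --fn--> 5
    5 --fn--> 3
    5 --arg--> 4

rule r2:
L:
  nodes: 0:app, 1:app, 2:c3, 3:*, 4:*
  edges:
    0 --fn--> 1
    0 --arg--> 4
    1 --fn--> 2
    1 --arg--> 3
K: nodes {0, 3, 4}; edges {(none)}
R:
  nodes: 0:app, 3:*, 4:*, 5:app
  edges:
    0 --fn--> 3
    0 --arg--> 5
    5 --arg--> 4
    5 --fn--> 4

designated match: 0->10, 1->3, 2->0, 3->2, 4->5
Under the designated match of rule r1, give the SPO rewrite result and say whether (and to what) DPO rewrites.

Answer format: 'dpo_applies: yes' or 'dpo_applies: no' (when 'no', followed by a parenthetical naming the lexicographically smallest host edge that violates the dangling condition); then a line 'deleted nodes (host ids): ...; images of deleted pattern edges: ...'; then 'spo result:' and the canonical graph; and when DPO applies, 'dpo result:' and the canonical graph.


dpo_applies: no
(the rule deletes node 3, which keeps host edge (5,3,fn) outside the match image — the dangling condition fails, DPO blocks; SPO proceeds and side-deletes such edges)
deleted nodes (host ids): 0, 3; images of deleted pattern edges: (3,0,fn); (3,2,arg); (10,3,fn)
spo result:
nodes: 2:c3, 4:c4, 5:app, 7:c2, 9:app, 10:app, 11:app
edges: (5,4,arg); (9,5,arg); (9,7,fn); (10,5,arg); (10,11,fn); (11,2,fn); (11,5,arg)


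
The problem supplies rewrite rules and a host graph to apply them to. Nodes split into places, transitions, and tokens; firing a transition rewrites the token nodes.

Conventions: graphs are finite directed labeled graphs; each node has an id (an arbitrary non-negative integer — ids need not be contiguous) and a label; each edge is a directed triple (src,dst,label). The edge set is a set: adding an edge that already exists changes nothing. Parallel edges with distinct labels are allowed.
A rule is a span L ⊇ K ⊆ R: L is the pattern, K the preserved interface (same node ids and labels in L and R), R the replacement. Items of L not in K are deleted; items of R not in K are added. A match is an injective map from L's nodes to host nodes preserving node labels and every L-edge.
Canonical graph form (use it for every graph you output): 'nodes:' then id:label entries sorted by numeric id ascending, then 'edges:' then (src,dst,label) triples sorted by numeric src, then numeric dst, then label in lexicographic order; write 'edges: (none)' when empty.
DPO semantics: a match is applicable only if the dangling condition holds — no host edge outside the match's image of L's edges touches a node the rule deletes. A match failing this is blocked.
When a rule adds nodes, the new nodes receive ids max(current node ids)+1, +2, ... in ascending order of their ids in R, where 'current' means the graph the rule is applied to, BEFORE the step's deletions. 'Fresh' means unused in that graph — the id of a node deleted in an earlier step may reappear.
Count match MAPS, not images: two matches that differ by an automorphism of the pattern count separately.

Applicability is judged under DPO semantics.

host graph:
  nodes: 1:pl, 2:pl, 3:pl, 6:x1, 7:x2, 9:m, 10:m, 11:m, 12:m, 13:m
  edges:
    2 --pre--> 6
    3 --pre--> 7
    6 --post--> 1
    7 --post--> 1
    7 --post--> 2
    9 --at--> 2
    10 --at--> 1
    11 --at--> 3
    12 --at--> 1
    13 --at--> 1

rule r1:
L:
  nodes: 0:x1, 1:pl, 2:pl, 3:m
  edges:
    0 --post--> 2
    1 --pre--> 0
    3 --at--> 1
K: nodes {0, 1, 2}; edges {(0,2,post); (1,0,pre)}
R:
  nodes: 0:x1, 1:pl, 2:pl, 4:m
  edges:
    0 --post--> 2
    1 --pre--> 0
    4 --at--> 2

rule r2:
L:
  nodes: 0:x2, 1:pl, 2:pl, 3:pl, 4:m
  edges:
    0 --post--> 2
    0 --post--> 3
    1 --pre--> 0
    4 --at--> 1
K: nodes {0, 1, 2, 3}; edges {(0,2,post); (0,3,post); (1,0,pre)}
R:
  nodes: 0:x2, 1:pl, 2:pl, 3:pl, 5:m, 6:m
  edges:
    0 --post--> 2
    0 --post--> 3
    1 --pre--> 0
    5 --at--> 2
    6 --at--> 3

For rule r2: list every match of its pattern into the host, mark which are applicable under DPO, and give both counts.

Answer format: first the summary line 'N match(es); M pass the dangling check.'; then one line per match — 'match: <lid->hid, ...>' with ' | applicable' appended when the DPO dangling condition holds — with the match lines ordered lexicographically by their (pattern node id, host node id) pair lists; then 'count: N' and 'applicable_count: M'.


2 match(es); 2 pass the dangling check.
match: 0->7, 1->3, 2->1, 3->2, 4->11 | applicable
match: 0->7, 1->3, 2->2, 3->1, 4->11 | applicable
count: 2
applicable_count: 2


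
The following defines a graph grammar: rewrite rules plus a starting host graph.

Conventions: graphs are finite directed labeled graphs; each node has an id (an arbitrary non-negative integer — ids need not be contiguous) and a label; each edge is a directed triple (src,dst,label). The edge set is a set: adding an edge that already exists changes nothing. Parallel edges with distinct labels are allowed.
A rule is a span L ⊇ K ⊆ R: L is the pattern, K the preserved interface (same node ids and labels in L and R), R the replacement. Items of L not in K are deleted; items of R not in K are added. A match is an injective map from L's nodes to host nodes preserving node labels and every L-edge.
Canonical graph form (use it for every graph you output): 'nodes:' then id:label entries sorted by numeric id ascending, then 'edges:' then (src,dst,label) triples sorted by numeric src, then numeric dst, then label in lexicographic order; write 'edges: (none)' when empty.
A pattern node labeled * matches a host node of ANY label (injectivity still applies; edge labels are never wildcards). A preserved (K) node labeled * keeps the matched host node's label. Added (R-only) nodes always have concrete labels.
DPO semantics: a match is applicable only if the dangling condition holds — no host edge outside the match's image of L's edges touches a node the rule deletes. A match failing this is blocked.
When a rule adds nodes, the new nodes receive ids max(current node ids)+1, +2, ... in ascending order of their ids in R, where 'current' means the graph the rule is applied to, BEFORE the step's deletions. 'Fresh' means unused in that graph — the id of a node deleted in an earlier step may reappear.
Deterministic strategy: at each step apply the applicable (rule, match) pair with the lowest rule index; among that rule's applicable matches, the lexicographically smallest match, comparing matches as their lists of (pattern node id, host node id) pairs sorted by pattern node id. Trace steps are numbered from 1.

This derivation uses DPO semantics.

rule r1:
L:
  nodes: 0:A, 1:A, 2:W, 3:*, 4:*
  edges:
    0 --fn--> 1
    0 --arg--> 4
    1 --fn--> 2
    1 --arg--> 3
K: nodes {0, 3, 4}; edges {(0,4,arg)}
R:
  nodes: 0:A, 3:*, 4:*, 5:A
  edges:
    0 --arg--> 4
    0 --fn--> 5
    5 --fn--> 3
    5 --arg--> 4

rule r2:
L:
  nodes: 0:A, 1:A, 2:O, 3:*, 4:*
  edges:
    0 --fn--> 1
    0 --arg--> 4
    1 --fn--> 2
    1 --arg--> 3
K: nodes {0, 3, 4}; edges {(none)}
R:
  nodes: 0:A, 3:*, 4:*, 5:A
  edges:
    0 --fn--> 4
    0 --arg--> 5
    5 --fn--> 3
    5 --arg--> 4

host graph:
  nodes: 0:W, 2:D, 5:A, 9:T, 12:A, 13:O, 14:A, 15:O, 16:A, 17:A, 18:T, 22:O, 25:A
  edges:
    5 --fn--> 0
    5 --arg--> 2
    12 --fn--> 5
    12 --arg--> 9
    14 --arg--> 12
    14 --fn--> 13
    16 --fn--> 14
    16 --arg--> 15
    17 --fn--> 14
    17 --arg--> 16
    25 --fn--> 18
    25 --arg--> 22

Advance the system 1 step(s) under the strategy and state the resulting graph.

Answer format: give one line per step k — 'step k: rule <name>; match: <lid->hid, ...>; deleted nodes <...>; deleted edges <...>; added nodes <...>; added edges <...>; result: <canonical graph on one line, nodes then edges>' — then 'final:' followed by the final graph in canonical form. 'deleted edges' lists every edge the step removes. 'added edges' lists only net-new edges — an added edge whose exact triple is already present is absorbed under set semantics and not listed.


step 1: rule r1; match: 0->12, 1->5, 2->0, 3->2, 4->9; deleted nodes 0, 5; deleted edges (5,0,fn); (5,2,arg); (12,5,fn); added nodes 26; added edges (12,26,fn); (26,2,fn); (26,9,arg); result: nodes: 2:D, 9:T, 12:A, 13:O, 14:A, 15:O, 16:A, 17:A, 18:T, 22:O, 25:A, 26:A edges: (12,9,arg); (12,26,fn); (14,12,arg); (14,13,fn); (16,14,fn); (16,15,arg); (17,14,fn); (17,16,arg); (25,18,fn); (25,22,arg); (26,2,fn); (26,9,arg)
final:
nodes: 2:D, 9:T, 12:A, 13:O, 14:A, 15:O, 16:A, 17:A, 18:T, 22:O, 25:A, 26:A
edges: (12,9,arg); (12,26,fn); (14,12,arg); (14,13,fn); (16,14,fn); (16,15,arg); (17,14,fn); (17,16,arg); (25,18,fn); (25,22,arg); (26,2,fn); (26,9,arg)


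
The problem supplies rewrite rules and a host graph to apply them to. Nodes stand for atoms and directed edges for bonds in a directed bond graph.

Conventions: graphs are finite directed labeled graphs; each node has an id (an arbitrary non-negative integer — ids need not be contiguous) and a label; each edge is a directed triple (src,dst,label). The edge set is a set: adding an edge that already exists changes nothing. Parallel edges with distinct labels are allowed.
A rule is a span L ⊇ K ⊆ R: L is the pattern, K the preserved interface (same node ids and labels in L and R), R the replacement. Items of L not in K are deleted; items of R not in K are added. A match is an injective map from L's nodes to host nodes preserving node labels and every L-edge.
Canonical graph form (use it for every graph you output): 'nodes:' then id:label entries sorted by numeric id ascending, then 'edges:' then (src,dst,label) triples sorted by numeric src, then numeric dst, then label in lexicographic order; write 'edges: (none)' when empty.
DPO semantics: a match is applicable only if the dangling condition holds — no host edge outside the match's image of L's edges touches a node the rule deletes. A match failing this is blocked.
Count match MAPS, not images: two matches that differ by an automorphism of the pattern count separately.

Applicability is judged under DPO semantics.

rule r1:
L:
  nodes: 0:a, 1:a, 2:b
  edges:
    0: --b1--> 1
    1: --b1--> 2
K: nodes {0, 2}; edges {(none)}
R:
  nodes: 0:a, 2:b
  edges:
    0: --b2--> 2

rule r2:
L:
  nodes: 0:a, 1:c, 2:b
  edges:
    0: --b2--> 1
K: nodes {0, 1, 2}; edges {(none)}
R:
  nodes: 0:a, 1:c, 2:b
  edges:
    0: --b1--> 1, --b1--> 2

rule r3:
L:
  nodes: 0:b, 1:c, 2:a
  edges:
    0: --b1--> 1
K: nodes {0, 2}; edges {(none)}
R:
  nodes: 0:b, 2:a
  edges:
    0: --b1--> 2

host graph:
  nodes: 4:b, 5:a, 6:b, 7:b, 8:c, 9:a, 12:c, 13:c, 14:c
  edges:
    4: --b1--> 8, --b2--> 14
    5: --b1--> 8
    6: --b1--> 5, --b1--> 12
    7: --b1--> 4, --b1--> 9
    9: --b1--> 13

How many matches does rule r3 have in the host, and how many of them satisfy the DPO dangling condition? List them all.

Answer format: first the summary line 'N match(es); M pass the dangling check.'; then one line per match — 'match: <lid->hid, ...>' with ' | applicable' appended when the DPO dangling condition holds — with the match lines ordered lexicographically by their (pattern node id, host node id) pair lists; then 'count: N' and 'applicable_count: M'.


4 match(es); 2 pass the dangling check.
match: 0->4, 1->8, 2->5
match: 0->4, 1->8, 2->9
match: 0->6, 1->12, 2->5 | applicable
match: 0->6, 1->12, 2->9 | applicable
count: 4
applicable_count: 2


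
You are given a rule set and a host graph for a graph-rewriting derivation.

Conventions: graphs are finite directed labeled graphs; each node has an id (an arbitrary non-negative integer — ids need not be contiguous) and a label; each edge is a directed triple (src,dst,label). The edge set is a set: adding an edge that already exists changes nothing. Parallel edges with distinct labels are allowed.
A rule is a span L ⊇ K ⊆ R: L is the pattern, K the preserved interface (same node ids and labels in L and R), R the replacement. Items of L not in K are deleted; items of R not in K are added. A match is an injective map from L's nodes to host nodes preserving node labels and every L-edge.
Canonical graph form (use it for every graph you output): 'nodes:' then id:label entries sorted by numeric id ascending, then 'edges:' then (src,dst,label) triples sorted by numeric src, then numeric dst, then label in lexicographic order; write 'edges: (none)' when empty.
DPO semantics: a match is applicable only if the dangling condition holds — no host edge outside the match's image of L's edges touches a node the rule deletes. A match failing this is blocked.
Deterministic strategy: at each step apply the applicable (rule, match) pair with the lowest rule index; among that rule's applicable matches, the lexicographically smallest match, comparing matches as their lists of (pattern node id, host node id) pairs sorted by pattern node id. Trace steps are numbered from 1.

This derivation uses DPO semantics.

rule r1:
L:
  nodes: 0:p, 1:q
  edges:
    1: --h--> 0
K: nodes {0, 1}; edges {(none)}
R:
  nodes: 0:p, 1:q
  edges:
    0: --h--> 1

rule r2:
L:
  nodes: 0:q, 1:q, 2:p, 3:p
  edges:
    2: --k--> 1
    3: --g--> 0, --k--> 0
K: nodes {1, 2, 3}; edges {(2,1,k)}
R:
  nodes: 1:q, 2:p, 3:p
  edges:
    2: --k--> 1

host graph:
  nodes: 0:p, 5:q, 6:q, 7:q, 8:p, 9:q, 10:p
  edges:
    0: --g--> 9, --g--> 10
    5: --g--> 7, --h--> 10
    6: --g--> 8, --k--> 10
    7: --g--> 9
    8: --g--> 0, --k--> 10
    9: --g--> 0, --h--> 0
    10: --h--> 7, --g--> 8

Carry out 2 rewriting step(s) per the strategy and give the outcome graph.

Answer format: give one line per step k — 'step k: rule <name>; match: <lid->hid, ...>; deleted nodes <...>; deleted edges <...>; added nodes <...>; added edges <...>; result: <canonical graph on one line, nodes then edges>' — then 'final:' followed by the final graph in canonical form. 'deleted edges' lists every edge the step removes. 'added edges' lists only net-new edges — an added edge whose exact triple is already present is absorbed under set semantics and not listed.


step 1: rule r1; match: 0->0, 1->9; deleted nodes (none); deleted edges (9,0,h); added nodes (none); added edges (0,9,h); result: nodes: 0:p, 5:q, 6:q, 7:q, 8:p, 9:q, 10:p edges: (0,9,g); (0,9,h); (0,10,g); (5,7,g); (5,10,h); (6,8,g); (6,10,k); (7,9,g); (8,0,g); (8,10,k); (9,0,g); (10,7,h); (10,8,g)
step 2: rule r1; match: 0->10, 1->5; deleted nodes (none); deleted edges (5,10,h); added nodes (none); added edges (10,5,h); result: nodes: 0:p, 5:q, 6:q, 7:q, 8:p, 9:q, 10:p edges: (0,9,g); (0,9,h); (0,10,g); (5,7,g); (6,8,g); (6,10,k); (7,9,g); (8,0,g); (8,10,k); (9,0,g); (10,5,h); (10,7,h); (10,8,g)
final:
nodes: 0:p, 5:q, 6:q, 7:q, 8:p, 9:q, 10:p
edges: (0,9,g); (0,9,h); (0,10,g); (5,7,g); (6,8,g); (6,10,k); (7,9,g); (8,0,g); (8,10,k); (9,0,g); (10,5,h); (10,7,h); (10,8,g)


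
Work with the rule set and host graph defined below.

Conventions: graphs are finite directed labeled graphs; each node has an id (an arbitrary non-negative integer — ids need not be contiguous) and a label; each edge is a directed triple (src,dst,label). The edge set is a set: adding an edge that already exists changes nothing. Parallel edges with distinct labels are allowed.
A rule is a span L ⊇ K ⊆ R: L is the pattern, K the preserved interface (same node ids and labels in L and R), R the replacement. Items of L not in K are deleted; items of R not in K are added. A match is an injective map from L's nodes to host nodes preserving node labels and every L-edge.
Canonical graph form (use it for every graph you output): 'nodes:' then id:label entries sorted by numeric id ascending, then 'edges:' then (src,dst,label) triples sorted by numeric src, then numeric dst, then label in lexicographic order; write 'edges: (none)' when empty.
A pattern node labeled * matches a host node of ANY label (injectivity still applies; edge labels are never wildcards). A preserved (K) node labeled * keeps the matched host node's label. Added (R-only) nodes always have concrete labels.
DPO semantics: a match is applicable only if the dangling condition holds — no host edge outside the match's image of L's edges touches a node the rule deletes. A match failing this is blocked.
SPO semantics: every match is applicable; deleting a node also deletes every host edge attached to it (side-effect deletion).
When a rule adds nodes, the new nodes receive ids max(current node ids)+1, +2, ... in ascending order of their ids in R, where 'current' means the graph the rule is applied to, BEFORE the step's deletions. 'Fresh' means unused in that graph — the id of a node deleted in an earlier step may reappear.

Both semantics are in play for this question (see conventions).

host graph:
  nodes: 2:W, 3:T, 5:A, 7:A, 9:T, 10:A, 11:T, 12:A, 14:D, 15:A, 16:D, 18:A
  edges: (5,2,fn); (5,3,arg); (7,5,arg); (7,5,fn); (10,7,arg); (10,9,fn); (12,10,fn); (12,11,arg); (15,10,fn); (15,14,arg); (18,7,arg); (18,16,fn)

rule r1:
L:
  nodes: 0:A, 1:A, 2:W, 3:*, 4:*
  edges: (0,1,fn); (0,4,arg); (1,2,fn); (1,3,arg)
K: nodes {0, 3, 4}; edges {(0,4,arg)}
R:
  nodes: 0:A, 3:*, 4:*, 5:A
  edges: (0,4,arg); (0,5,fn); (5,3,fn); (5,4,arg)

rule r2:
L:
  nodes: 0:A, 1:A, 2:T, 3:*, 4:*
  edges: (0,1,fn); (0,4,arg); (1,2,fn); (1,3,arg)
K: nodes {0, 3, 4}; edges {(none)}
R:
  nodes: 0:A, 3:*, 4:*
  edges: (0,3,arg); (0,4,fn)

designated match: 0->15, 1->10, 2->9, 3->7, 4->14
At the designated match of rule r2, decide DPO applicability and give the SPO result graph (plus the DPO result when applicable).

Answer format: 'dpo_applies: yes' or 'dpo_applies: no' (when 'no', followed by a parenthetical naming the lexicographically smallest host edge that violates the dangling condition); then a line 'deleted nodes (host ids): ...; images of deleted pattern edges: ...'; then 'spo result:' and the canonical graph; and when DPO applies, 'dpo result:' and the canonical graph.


dpo_applies: no
(the rule deletes node 10, which keeps host edge (12,10,fn) outside the match image — the dangling condition fails, DPO blocks; SPO proceeds and side-deletes such edges)
deleted nodes (host ids): 9, 10; images of deleted pattern edges: (10,7,arg); (10,9,fn); (15,10,fn); (15,14,arg)
spo result:
nodes: 2:W, 3:T, 5:A, 7:A, 11:T, 12:A, 14:D, 15:A, 16:D, 18:A
edges: (5,2,fn); (5,3,arg); (7,5,arg); (7,5,fn); (12,11,arg); (15,7,arg); (15,14,fn); (18,7,arg); (18,16,fn)


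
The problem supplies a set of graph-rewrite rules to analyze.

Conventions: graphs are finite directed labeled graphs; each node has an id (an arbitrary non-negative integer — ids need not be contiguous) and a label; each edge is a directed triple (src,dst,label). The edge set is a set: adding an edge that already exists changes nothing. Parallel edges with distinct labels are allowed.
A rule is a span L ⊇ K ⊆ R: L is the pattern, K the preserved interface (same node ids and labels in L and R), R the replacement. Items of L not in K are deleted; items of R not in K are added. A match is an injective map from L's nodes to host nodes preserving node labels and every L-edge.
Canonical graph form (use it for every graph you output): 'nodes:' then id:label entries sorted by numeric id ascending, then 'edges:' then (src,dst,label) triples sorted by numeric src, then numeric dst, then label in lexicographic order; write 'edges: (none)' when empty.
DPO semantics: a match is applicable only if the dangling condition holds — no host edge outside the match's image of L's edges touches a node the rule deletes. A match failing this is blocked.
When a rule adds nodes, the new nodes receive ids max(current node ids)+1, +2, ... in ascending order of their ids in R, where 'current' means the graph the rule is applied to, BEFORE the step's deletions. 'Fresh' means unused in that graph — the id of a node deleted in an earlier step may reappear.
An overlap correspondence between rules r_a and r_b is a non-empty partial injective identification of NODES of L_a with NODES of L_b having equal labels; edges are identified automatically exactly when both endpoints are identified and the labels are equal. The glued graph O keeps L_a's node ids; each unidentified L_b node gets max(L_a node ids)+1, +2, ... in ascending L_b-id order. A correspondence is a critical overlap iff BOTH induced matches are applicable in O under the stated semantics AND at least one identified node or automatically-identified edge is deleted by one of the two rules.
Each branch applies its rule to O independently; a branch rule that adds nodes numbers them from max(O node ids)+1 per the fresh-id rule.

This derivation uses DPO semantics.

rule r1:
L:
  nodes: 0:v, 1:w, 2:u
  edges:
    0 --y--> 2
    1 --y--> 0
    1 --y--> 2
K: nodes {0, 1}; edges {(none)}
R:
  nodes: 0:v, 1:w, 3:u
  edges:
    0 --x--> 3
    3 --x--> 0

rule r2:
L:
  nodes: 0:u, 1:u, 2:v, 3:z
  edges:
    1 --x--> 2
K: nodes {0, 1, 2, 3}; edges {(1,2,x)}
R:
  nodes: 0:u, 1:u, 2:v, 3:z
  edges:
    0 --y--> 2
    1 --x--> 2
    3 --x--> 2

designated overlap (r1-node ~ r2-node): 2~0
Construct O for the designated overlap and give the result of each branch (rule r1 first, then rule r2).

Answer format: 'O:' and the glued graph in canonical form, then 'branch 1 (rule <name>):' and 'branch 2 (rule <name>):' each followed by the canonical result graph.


O:
nodes: 0:v, 1:w, 2:u, 3:u, 4:v, 5:z
edges: (0,2,y); (1,0,y); (1,2,y); (3,4,x)
branch 1 (rule r1):
nodes: 0:v, 1:w, 3:u, 4:v, 5:z, 6:u
edges: (0,6,x); (3,4,x); (6,0,x)
branch 2 (rule r2):
nodes: 0:v, 1:w, 2:u, 3:u, 4:v, 5:z
edges: (0,2,y); (1,0,y); (1,2,y); (2,4,y); (3,4,x); (5,4,x)


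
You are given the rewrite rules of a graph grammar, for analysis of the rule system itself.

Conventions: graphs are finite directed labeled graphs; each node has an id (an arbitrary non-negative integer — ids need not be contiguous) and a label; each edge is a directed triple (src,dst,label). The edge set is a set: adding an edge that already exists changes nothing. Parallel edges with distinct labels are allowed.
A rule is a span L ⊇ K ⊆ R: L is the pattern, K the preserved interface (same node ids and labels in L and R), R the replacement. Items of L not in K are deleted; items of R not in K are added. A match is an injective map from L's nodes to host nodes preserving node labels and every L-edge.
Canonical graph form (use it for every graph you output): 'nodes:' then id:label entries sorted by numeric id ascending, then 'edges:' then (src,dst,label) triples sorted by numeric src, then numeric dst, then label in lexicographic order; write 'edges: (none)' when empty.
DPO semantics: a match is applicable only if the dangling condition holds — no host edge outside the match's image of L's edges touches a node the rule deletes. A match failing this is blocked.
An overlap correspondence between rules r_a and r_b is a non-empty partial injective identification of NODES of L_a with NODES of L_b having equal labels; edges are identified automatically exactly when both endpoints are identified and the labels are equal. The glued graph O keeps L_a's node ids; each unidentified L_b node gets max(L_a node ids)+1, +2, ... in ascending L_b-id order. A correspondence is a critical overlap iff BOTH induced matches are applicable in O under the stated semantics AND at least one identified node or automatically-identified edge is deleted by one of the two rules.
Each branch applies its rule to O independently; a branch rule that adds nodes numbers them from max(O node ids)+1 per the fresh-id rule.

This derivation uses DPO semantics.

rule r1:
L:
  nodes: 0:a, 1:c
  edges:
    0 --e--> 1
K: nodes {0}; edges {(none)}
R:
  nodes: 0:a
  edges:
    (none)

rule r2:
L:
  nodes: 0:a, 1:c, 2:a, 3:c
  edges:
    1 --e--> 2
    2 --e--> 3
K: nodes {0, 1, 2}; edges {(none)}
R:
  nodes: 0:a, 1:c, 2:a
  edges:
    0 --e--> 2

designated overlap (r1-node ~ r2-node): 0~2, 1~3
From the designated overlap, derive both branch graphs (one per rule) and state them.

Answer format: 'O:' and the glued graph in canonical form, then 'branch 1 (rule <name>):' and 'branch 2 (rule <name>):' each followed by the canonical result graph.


O:
nodes: 0:a, 1:c, 2:a, 3:c
edges: (0,1,e); (3,0,e)
branch 1 (rule r1):
nodes: 0:a, 2:a, 3:c
edges: (3,0,e)
branch 2 (rule r2):
nodes: 0:a, 2:a, 3:c
edges: (2,0,e)
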